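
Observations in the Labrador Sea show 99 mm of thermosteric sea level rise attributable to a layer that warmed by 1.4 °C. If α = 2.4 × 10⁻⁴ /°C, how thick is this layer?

about 295 m

H = Δh/(αΔT) = 0.099 / (2.4×10⁻⁴ × 1.4) ≈ 294.6 m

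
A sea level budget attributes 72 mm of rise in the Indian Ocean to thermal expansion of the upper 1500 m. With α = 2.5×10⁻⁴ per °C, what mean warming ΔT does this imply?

ΔT = Δh/(αH) = 0.072 / (2.5×10⁻⁴ × 1500) = 0.1920 °C

about 0.192 °C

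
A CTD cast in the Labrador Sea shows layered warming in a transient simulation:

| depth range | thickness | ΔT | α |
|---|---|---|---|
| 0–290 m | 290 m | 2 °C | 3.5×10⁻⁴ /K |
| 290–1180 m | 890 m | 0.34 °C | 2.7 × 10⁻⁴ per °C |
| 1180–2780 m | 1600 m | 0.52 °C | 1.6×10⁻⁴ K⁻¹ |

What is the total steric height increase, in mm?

Δh ≈ 418 mm

0–290 m: 3.5×10⁻⁴ × 2 × 290 = 0.20300 m
2.7×10⁻⁴ × 890 × 0.34 = 0.081702 m
Layer 3: 1600 × 0.52 × 1.6×10⁻⁴ = 0.13312 m
Δh = 0.20300 + 0.081702 + 0.13312 = 0.417822 m ≈ 418 mm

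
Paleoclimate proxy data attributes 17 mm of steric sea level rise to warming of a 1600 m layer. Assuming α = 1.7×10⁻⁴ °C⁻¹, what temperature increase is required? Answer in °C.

ΔT = Δh/(αH) = 0.017 / (1.7×10⁻⁴ × 1600) = 0.06250 °C

ΔT ≈ 0.0625 °C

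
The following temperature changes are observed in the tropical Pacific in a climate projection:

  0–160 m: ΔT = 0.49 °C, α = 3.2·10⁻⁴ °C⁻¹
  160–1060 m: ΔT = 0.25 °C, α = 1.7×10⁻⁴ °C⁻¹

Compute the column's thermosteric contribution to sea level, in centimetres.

0–160 m: 0.49 × 3.2×10⁻⁴ × 160 = 0.025088 m
Layer 2: 900 × 0.25 × 1.7×10⁻⁴ = 0.03825 m
Δh = 0.025088 + 0.03825 = 0.063338 m

Δh = 6.33 cm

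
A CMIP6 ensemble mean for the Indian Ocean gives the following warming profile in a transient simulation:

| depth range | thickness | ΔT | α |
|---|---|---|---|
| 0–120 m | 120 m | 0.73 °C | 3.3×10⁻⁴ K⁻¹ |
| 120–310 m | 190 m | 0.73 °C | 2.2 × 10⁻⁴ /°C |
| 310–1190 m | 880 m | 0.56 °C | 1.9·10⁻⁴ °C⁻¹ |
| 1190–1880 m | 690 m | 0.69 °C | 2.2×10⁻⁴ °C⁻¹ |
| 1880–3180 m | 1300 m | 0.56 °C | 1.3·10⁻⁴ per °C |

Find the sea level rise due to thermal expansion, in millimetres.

about 352 mm

3.3×10⁻⁴ × 0.73 × 120 = 0.028908 m
190 × 2.2×10⁻⁴ × 0.73 = 0.030514 m
310–1190 m: 880 × 1.9×10⁻⁴ × 0.56 = 0.093632 m
Layer 4: 2.2×10⁻⁴ × 0.69 × 690 = 0.104742 m
Layer 5: 1300 × 1.3×10⁻⁴ × 0.56 = 0.09464 m
Δh = 0.028908 + 0.030514 + 0.093632 + 0.104742 + 0.09464 = 0.352436 m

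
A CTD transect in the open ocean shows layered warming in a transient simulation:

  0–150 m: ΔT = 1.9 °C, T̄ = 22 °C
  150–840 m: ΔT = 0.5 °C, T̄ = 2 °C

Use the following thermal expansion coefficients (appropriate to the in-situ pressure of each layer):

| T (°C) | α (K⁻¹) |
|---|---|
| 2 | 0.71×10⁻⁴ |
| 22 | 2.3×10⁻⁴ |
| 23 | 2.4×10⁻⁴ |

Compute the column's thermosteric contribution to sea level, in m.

Δh ≈ 0.0900 m

Layer 1 at 22 °C → α = 2.3×10⁻⁴ K⁻¹
Layer 2 at 2 °C → α = 0.71×10⁻⁴ K⁻¹
0–150 m: 150 × 2.3×10⁻⁴ × 1.9 = 0.06555 m
150–840 m: 0.71×10⁻⁴ × 690 × 0.5 = 0.024495 m
Δh = 0.06555 + 0.024495 = 0.090045 m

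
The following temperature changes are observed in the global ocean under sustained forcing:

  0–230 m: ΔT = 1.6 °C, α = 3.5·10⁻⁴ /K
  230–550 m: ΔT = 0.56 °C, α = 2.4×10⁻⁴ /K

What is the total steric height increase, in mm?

172 mm of thermosteric rise

Layer 1: 3.5×10⁻⁴ × 230 × 1.6 = 0.12880 m
230–550 m: 2.4×10⁻⁴ × 0.56 × 320 = 0.043008 m
Δh = 0.12880 + 0.043008 = 0.171808 m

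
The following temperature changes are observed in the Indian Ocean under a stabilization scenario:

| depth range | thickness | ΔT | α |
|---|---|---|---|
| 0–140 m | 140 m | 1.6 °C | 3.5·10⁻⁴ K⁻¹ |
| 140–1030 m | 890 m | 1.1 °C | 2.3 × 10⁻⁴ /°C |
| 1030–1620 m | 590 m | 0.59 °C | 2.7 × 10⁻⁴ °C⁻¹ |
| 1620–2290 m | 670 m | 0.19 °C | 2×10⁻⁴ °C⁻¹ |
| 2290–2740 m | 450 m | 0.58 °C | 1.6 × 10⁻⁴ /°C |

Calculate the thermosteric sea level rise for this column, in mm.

Δh = 460 mm

Layer 1: 140 × 3.5×10⁻⁴ × 1.6 = 0.07840 m
140–1030 m: 890 × 1.1 × 2.3×10⁻⁴ = 0.22517 m
Layer 3: 2.7×10⁻⁴ × 0.59 × 590 = 0.093987 m
1620–2290 m: 670 × 2×10⁻⁴ × 0.19 = 0.02546 m
1.6×10⁻⁴ × 450 × 0.58 = 0.04176 m
Δh = 0.07840 + 0.22517 + 0.093987 + 0.02546 + 0.04176 = 0.464777 m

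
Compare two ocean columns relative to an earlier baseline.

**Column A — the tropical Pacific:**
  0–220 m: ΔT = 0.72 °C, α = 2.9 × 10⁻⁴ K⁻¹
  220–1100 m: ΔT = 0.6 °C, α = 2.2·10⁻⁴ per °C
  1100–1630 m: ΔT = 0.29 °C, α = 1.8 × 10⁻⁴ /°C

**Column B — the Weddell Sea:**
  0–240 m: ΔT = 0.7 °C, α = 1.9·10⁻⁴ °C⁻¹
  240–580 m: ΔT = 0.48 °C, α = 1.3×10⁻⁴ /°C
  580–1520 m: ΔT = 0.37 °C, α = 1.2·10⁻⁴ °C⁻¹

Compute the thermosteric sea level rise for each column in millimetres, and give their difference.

A Layer 1: 220 × 0.72 × 2.9×10⁻⁴ = 0.045936 m
A 220–1100 m: 0.6 × 2.2×10⁻⁴ × 880 = 0.11616 m
A 1.8×10⁻⁴ × 530 × 0.29 = 0.027666 m
A total: 0.189762 m
B Layer 1: 240 × 0.7 × 1.9×10⁻⁴ = 0.03192 m
B 240–580 m: 1.3×10⁻⁴ × 340 × 0.48 = 0.021216 m
B 0.37 × 1.2×10⁻⁴ × 940 = 0.041736 m
B total: 0.094872 m
Difference: 0.189762 − 0.094872 = 0.09489 m

Δh_A ≈ 190 mm, Δh_B ≈ 95 mm; difference ≈ 95 mm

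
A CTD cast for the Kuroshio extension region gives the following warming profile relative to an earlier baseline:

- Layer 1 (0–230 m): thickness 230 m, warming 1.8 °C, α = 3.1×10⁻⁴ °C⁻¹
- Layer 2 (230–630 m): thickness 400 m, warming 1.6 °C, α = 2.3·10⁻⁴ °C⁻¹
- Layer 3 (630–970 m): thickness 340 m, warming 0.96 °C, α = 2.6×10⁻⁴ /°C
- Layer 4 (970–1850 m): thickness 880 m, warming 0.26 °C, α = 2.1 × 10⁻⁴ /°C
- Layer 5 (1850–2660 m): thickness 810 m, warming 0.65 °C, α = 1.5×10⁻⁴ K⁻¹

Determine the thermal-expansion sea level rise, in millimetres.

Δh ≈ 487 mm

Layer 1: 230 × 3.1×10⁻⁴ × 1.8 = 0.12834 m
230–630 m: 1.6 × 400 × 2.3×10⁻⁴ = 0.14720 m
0.96 × 2.6×10⁻⁴ × 340 = 0.084864 m
970–1850 m: 880 × 0.26 × 2.1×10⁻⁴ = 0.048048 m
Layer 5: 810 × 0.65 × 1.5×10⁻⁴ = 0.078975 m
Δh = 0.12834 + 0.14720 + 0.084864 + 0.048048 + 0.078975 = 0.487427 m ≈ 487 mm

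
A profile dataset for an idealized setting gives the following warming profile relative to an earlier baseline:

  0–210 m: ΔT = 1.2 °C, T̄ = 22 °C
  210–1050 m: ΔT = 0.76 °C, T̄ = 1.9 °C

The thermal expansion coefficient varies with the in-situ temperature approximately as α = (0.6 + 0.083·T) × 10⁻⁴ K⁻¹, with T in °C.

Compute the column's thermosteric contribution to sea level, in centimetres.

Layer 1: α = (0.6 + 0.083×22)×10⁻⁴ = 2.426×10⁻⁴ K⁻¹
Layer 2: α = (0.6 + 0.083×1.9)×10⁻⁴ = 0.7577×10⁻⁴ K⁻¹
Layer 1: 2.426×10⁻⁴ × 1.2 × 210 = 0.0611352 m
0.7577×10⁻⁴ × 840 × 0.76 = 0.048371568 m
Δh = 0.0611352 + 0.048371568 = 0.109506768 m

Δh ≈ 11.0 cm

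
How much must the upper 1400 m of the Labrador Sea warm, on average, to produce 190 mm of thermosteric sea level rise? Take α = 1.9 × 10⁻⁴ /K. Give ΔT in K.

ΔT = Δh/(αH) = 0.19 / (1.9×10⁻⁴ × 1400) ≈ 0.7143 K

about 0.714 K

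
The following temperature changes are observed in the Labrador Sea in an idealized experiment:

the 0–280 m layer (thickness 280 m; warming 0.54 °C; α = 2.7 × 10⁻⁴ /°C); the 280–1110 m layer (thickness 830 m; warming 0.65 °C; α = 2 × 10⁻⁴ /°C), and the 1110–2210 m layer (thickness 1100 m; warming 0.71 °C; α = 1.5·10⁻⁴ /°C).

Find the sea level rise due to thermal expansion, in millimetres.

Layer 1: 0.54 × 280 × 2.7×10⁻⁴ = 0.040824 m
280–1110 m: 830 × 2×10⁻⁴ × 0.65 = 0.10790 m
Layer 3: 1100 × 1.5×10⁻⁴ × 0.71 = 0.11715 m
Δh = 0.040824 + 0.10790 + 0.11715 = 0.265874 m ≈ 266 mm

266 mm of thermosteric rise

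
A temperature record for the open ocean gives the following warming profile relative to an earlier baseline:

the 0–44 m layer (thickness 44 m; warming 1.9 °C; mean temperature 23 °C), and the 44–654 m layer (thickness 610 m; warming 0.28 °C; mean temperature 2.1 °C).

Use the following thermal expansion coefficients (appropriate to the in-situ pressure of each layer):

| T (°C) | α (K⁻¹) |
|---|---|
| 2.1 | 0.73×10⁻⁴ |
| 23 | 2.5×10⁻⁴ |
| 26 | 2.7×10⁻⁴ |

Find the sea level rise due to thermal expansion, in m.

Δh ≈ 0.0334 m

Layer 1 at 23 °C → α = 2.5×10⁻⁴ K⁻¹
Layer 2 at 2.1 °C → α = 0.73×10⁻⁴ K⁻¹
0–44 m: 1.9 × 2.5×10⁻⁴ × 44 = 0.02090 m
Layer 2: 610 × 0.73×10⁻⁴ × 0.28 = 0.0124684 m
Δh = 0.02090 + 0.0124684 = 0.0333684 m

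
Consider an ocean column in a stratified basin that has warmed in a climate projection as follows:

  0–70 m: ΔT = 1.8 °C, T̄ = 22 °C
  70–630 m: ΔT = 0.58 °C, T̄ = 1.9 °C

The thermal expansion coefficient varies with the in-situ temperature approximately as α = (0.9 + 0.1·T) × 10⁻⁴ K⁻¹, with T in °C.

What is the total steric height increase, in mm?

74.5 mm of thermosteric rise

Layer 1: α = (0.9 + 0.1×22)×10⁻⁴ = 3.1×10⁻⁴ K⁻¹
Layer 2: α = (0.9 + 0.1×1.9)×10⁻⁴ = 1.09×10⁻⁴ K⁻¹
Layer 1: 70 × 3.1×10⁻⁴ × 1.8 = 0.03906 m
1.09×10⁻⁴ × 0.58 × 560 = 0.0354032 m
Δh = 0.03906 + 0.0354032 = 0.0744632 m ≈ 74.5 mm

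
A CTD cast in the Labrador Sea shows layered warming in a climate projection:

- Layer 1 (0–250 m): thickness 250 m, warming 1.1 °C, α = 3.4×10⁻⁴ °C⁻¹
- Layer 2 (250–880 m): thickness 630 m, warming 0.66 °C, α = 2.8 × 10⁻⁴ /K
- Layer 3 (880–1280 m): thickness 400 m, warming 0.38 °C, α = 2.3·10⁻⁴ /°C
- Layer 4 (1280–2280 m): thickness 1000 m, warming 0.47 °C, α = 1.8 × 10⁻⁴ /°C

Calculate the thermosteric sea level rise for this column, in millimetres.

330 mm

3.4×10⁻⁴ × 250 × 1.1 = 0.09350 m
250–880 m: 0.66 × 2.8×10⁻⁴ × 630 = 0.116424 m
880–1280 m: 0.38 × 400 × 2.3×10⁻⁴ = 0.03496 m
1280–2280 m: 0.47 × 1.8×10⁻⁴ × 1000 = 0.08460 m
Δh = 0.09350 + 0.116424 + 0.03496 + 0.08460 = 0.329484 m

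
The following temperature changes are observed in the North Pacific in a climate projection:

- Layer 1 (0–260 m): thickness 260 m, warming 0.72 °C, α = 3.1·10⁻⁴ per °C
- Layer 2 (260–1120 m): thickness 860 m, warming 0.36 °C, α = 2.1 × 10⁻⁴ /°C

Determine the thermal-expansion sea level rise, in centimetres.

3.1×10⁻⁴ × 0.72 × 260 = 0.058032 m
260–1120 m: 2.1×10⁻⁴ × 860 × 0.36 = 0.065016 m
Δh = 0.058032 + 0.065016 = 0.123048 m ≈ 12.3 cm

12.3 cm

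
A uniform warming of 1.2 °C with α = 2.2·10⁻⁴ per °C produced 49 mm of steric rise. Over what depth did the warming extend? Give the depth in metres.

H ≈ 186 m

H = Δh/(αΔT) = 0.049 / (2.2×10⁻⁴ × 1.2) ≈ 185.6 m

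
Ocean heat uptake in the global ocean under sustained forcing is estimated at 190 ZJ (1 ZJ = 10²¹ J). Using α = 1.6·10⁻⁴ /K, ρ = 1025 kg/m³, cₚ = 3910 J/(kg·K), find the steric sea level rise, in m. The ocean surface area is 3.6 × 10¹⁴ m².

Per unit area: Q = 190×10²¹ / (3.6×10¹⁴) ≈ 5.278×10⁸ J/m²
Δh = αQ/(ρcₚ) = 1.6×10⁻⁴ × 5.278×10⁸ / (1025 × 3910) ≈ 0.021071 m

0.0211 m of thermosteric rise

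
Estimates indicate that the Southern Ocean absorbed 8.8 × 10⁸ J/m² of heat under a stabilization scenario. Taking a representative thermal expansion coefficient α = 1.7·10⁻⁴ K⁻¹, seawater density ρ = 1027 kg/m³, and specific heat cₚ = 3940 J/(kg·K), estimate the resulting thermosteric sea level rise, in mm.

Δh = αQ/(ρcₚ) = 1.7×10⁻⁴ × 8.8×10⁸ / (1027 × 3940) ≈ 0.036971 m

Δh ≈ 37 mm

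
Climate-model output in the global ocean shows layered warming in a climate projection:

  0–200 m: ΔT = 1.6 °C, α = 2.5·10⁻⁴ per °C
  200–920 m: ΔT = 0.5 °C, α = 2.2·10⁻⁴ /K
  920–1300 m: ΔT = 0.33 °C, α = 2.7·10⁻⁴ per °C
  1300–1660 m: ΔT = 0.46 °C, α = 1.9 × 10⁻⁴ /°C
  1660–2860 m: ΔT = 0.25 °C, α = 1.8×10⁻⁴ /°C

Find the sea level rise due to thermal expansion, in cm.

Δh ≈ 27.9 cm

Layer 1: 200 × 1.6 × 2.5×10⁻⁴ = 0.08000 m
Layer 2: 0.5 × 720 × 2.2×10⁻⁴ = 0.07920 m
0.33 × 380 × 2.7×10⁻⁴ = 0.033858 m
Layer 4: 0.46 × 1.9×10⁻⁴ × 360 = 0.031464 m
1200 × 1.8×10⁻⁴ × 0.25 = 0.05400 m
Δh = 0.08000 + 0.07920 + 0.033858 + 0.031464 + 0.05400 = 0.278522 m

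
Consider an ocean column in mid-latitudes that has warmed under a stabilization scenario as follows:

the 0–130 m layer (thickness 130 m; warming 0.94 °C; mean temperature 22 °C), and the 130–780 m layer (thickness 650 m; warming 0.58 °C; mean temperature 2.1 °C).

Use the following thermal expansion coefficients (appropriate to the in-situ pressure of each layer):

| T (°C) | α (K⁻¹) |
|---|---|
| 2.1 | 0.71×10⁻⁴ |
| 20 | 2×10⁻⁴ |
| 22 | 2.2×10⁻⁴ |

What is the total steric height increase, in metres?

Layer 1 at 22 °C → α = 2.2×10⁻⁴ K⁻¹
Layer 2 at 2.1 °C → α = 0.71×10⁻⁴ K⁻¹
0–130 m: 130 × 2.2×10⁻⁴ × 0.94 = 0.026884 m
130–780 m: 650 × 0.71×10⁻⁴ × 0.58 = 0.026767 m
Δh = 0.026884 + 0.026767 = 0.053651 m

Δh ≈ 0.0537 m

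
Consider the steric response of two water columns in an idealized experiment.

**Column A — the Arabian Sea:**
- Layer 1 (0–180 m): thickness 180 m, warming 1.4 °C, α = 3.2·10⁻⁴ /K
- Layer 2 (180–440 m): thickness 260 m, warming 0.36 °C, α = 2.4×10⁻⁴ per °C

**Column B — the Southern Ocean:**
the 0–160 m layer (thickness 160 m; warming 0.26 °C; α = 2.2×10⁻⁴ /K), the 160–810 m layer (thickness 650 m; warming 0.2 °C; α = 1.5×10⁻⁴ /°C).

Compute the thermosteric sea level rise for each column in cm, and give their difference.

A 180 × 1.4 × 3.2×10⁻⁴ = 0.08064 m
A Layer 2: 260 × 0.36 × 2.4×10⁻⁴ = 0.022464 m
A total: 0.103104 m
B 160 × 2.2×10⁻⁴ × 0.26 = 0.009152 m
B Layer 2: 0.2 × 650 × 1.5×10⁻⁴ = 0.01950 m
B total: 0.028652 m
Difference: 0.103104 − 0.028652 = 0.074452 m

Δh_A ≈ 10.3 cm, Δh_B ≈ 2.87 cm; difference ≈ 7.45 cm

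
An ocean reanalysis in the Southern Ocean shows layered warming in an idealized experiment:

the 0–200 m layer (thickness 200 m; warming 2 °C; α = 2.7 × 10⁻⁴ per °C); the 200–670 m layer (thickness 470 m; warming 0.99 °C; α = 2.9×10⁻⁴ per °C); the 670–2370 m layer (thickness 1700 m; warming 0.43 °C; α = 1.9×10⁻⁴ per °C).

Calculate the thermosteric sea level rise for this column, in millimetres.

382 mm of thermosteric rise

200 × 2 × 2.7×10⁻⁴ = 0.10800 m
470 × 0.99 × 2.9×10⁻⁴ = 0.134937 m
1700 × 0.43 × 1.9×10⁻⁴ = 0.13889 m
Δh = 0.10800 + 0.134937 + 0.13889 = 0.381827 m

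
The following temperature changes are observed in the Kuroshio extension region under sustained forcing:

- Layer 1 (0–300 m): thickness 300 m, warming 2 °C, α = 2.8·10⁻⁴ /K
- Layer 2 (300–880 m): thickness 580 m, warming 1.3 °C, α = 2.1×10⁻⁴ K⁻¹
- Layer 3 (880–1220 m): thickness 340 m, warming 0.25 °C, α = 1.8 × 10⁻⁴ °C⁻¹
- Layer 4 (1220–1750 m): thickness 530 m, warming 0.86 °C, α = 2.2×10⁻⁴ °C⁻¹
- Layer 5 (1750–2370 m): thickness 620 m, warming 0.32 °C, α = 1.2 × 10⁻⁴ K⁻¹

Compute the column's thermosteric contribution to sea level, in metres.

Δh = 0.47 m

0–300 m: 2 × 2.8×10⁻⁴ × 300 = 0.16800 m
1.3 × 580 × 2.1×10⁻⁴ = 0.15834 m
340 × 0.25 × 1.8×10⁻⁴ = 0.01530 m
1220–1750 m: 2.2×10⁻⁴ × 530 × 0.86 = 0.100276 m
1750–2370 m: 1.2×10⁻⁴ × 620 × 0.32 = 0.023808 m
Δh = 0.16800 + 0.15834 + 0.01530 + 0.100276 + 0.023808 = 0.465724 m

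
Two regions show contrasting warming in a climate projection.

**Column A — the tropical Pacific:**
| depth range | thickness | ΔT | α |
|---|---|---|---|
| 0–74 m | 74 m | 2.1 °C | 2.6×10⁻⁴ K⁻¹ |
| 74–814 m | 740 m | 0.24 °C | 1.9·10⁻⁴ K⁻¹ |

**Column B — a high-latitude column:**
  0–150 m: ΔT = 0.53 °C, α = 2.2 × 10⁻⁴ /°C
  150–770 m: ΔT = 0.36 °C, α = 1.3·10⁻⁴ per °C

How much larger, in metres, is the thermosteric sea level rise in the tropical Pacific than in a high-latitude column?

A 0–74 m: 2.6×10⁻⁴ × 74 × 2.1 = 0.040404 m
A 74–814 m: 0.24 × 740 × 1.9×10⁻⁴ = 0.033744 m
A total: 0.074148 m
B Layer 1: 0.53 × 150 × 2.2×10⁻⁴ = 0.01749 m
B 620 × 1.3×10⁻⁴ × 0.36 = 0.029016 m
B total: 0.046506 m
Difference: 0.074148 − 0.046506 = 0.027642 m

0.028 m larger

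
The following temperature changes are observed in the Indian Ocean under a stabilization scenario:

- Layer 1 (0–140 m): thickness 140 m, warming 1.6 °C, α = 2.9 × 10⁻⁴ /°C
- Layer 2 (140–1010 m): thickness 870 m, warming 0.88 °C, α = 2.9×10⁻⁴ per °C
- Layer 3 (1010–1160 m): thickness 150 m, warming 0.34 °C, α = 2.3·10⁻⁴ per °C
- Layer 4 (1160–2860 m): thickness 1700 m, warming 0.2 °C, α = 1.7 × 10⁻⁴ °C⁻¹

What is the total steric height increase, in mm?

2.9×10⁻⁴ × 1.6 × 140 = 0.06496 m
0.88 × 2.9×10⁻⁴ × 870 = 0.222024 m
0.34 × 150 × 2.3×10⁻⁴ = 0.01173 m
0.2 × 1.7×10⁻⁴ × 1700 = 0.05780 m
Δh = 0.06496 + 0.222024 + 0.01173 + 0.05780 = 0.356514 m ≈ 357 mm

about 357 mm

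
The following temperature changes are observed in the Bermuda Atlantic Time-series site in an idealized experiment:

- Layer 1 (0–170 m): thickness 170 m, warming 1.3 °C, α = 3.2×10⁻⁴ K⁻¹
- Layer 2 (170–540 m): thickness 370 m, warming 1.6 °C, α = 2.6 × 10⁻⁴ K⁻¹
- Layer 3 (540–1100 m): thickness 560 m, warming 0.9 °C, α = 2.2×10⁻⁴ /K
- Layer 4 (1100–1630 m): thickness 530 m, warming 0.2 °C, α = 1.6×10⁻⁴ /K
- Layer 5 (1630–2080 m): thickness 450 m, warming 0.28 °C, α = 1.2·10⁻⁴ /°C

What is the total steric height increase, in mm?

about 370 mm

170 × 1.3 × 3.2×10⁻⁴ = 0.07072 m
170–540 m: 2.6×10⁻⁴ × 370 × 1.6 = 0.15392 m
540–1100 m: 560 × 2.2×10⁻⁴ × 0.9 = 0.11088 m
1100–1630 m: 0.2 × 530 × 1.6×10⁻⁴ = 0.01696 m
1.2×10⁻⁴ × 0.28 × 450 = 0.01512 m
Δh = 0.07072 + 0.15392 + 0.11088 + 0.01696 + 0.01512 = 0.36760 m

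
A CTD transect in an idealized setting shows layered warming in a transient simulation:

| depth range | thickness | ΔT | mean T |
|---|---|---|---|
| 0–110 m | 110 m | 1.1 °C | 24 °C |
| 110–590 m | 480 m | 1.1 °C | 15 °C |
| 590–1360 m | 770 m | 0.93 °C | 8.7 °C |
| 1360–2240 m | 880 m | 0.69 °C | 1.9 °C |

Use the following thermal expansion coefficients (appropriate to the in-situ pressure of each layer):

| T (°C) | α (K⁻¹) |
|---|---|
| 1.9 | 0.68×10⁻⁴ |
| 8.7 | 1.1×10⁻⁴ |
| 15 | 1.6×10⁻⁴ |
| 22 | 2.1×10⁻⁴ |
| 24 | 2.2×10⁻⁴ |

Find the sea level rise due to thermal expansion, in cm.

23.1 cm of thermosteric rise

Layer 1 at 24 °C → α = 2.2×10⁻⁴ K⁻¹
Layer 2 at 15 °C → α = 1.6×10⁻⁴ K⁻¹
Layer 3 at 8.7 °C → α = 1.1×10⁻⁴ K⁻¹
Layer 4 at 1.9 °C → α = 0.68×10⁻⁴ K⁻¹
Layer 1: 1.1 × 110 × 2.2×10⁻⁴ = 0.02662 m
110–590 m: 480 × 1.6×10⁻⁴ × 1.1 = 0.08448 m
Layer 3: 1.1×10⁻⁴ × 770 × 0.93 = 0.078771 m
0.69 × 880 × 0.68×10⁻⁴ = 0.0412896 m
Δh = 0.02662 + 0.08448 + 0.078771 + 0.0412896 = 0.2311606 m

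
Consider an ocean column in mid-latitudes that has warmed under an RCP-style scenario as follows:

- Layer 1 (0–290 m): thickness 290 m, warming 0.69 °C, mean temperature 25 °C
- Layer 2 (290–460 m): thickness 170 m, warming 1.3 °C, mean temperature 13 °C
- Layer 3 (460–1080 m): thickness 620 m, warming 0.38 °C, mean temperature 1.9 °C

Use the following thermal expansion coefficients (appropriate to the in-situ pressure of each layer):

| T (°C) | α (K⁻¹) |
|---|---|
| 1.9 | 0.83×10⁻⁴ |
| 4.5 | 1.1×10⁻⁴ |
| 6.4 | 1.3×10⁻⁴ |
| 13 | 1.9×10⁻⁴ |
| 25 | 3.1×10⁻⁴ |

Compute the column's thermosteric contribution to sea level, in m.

Δh ≈ 0.124 m

Layer 1 at 25 °C → α = 3.1×10⁻⁴ K⁻¹
Layer 2 at 13 °C → α = 1.9×10⁻⁴ K⁻¹
Layer 3 at 1.9 °C → α = 0.83×10⁻⁴ K⁻¹
3.1×10⁻⁴ × 290 × 0.69 = 0.062031 m
290–460 m: 1.9×10⁻⁴ × 1.3 × 170 = 0.04199 m
0.83×10⁻⁴ × 620 × 0.38 = 0.0195548 m
Δh = 0.062031 + 0.04199 + 0.0195548 = 0.1235758 m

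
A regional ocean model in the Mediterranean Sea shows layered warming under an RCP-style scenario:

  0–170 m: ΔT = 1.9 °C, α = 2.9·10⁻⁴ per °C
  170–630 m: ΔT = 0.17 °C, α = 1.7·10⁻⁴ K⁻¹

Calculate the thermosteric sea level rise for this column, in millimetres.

2.9×10⁻⁴ × 1.9 × 170 = 0.09367 m
1.7×10⁻⁴ × 0.17 × 460 = 0.013294 m
Δh = 0.09367 + 0.013294 = 0.106964 m

107 mm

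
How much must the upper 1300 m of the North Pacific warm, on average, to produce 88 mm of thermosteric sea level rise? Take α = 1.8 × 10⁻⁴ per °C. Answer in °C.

ΔT = Δh/(αH) = 0.088 / (1.8×10⁻⁴ × 1300) ≈ 0.3761 °C

0.376 °C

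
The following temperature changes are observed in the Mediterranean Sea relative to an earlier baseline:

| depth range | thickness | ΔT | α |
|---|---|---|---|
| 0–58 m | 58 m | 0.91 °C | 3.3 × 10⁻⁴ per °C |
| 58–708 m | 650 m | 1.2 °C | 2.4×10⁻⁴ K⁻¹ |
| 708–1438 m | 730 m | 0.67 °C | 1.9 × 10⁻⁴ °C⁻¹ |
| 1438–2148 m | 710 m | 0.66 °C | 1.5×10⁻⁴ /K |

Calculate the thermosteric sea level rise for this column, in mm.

0–58 m: 3.3×10⁻⁴ × 0.91 × 58 = 0.0174174 m
58–708 m: 2.4×10⁻⁴ × 650 × 1.2 = 0.18720 m
708–1438 m: 1.9×10⁻⁴ × 730 × 0.67 = 0.092929 m
1438–2148 m: 710 × 0.66 × 1.5×10⁻⁴ = 0.07029 m
Δh = 0.0174174 + 0.18720 + 0.092929 + 0.07029 = 0.3678364 m ≈ 368 mm

Δh ≈ 368 mm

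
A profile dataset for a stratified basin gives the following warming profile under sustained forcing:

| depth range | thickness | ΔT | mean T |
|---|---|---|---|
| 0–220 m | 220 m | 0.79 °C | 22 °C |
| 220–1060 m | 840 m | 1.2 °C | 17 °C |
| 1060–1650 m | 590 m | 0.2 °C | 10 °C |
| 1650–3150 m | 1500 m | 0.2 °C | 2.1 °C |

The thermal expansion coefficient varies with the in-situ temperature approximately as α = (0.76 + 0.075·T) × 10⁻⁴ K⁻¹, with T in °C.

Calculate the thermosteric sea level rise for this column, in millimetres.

about 290 mm

Layer 1: α = (0.76 + 0.075×22)×10⁻⁴ = 2.41×10⁻⁴ K⁻¹
Layer 2: α = (0.76 + 0.075×17)×10⁻⁴ = 2.035×10⁻⁴ K⁻¹
Layer 3: α = (0.76 + 0.075×10)×10⁻⁴ = 1.51×10⁻⁴ K⁻¹
Layer 4: α = (0.76 + 0.075×2.1)×10⁻⁴ = 0.9175×10⁻⁴ K⁻¹
Layer 1: 220 × 2.41×10⁻⁴ × 0.79 = 0.0418858 m
Layer 2: 840 × 2.035×10⁻⁴ × 1.2 = 0.205128 m
1060–1650 m: 0.2 × 1.51×10⁻⁴ × 590 = 0.017818 m
Layer 4: 0.2 × 0.9175×10⁻⁴ × 1500 = 0.027525 m
Δh = 0.0418858 + 0.205128 + 0.017818 + 0.027525 = 0.2923568 m ≈ 290 mm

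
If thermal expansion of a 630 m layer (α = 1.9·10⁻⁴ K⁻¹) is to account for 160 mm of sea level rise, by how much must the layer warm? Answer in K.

ΔT ≈ 1.34 K

ΔT = Δh/(αH) = 0.16 / (1.9×10⁻⁴ × 630) ≈ 1.337 K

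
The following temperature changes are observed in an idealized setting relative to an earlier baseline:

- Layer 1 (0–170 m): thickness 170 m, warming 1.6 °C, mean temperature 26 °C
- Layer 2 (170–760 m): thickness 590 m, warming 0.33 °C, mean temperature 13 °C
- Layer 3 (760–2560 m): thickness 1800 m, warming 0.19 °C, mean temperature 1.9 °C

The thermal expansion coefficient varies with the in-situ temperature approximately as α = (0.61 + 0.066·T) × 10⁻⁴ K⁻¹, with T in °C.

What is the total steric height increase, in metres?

Δh ≈ 0.117 m

Layer 1: α = (0.61 + 0.066×26)×10⁻⁴ = 2.326×10⁻⁴ K⁻¹
Layer 2: α = (0.61 + 0.066×13)×10⁻⁴ = 1.468×10⁻⁴ K⁻¹
Layer 3: α = (0.61 + 0.066×1.9)×10⁻⁴ = 0.7354×10⁻⁴ K⁻¹
2.326×10⁻⁴ × 170 × 1.6 = 0.0632672 m
Layer 2: 1.468×10⁻⁴ × 0.33 × 590 = 0.02858196 m
Layer 3: 1800 × 0.7354×10⁻⁴ × 0.19 = 0.02515068 m
Δh = 0.0632672 + 0.02858196 + 0.02515068 = 0.11699984 m ≈ 0.117 m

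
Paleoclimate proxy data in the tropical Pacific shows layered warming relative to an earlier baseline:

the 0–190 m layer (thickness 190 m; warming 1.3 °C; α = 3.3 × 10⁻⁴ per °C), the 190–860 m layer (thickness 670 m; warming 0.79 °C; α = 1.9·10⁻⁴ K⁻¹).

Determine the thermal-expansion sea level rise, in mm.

182 mm

190 × 3.3×10⁻⁴ × 1.3 = 0.08151 m
0.79 × 1.9×10⁻⁴ × 670 = 0.100567 m
Δh = 0.08151 + 0.100567 = 0.182077 m ≈ 182 mm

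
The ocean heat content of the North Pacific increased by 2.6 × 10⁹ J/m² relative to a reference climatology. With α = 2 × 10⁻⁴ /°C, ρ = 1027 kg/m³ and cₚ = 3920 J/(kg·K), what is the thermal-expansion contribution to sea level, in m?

0.13 m

Δh = αQ/(ρcₚ) = 2×10⁻⁴ × 2.6×10⁹ / (1027 × 3920) ≈ 0.12917 m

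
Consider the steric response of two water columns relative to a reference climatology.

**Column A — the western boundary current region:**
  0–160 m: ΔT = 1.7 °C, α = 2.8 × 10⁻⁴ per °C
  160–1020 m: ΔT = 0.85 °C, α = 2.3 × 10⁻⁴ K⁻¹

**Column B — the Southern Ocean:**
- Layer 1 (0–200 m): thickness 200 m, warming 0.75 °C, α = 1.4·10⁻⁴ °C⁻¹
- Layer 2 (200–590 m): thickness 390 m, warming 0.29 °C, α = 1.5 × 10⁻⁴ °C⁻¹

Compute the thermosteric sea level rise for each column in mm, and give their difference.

Δh_A ≈ 244 mm, Δh_B ≈ 38.0 mm; difference ≈ 206 mm

A 0–160 m: 1.7 × 2.8×10⁻⁴ × 160 = 0.07616 m
A Layer 2: 2.3×10⁻⁴ × 0.85 × 860 = 0.16813 m
A total: 0.24429 m
B 0–200 m: 0.75 × 1.4×10⁻⁴ × 200 = 0.02100 m
B 200–590 m: 390 × 0.29 × 1.5×10⁻⁴ = 0.016965 m
B total: 0.037965 m
Difference: 0.24429 − 0.037965 = 0.206325 m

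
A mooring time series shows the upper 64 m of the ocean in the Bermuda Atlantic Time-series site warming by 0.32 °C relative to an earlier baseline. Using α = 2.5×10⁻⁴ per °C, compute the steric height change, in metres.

Δh = αΔT·H = 2.5×10⁻⁴ × 0.32 × 64 = 0.00512 m

about 0.00512 m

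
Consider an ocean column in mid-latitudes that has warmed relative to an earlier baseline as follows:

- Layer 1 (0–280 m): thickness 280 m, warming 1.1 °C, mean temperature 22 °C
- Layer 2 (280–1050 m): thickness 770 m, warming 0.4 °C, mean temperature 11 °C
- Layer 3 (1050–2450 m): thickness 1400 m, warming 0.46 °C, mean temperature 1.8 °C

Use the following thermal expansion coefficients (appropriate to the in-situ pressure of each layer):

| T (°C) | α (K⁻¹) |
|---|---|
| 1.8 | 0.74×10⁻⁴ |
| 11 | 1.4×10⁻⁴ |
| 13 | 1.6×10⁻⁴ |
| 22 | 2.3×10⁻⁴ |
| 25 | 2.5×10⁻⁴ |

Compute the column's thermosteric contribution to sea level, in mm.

Layer 1 at 22 °C → α = 2.3×10⁻⁴ K⁻¹
Layer 2 at 11 °C → α = 1.4×10⁻⁴ K⁻¹
Layer 3 at 1.8 °C → α = 0.74×10⁻⁴ K⁻¹
Layer 1: 2.3×10⁻⁴ × 1.1 × 280 = 0.07084 m
1.4×10⁻⁴ × 0.4 × 770 = 0.04312 m
Layer 3: 0.74×10⁻⁴ × 0.46 × 1400 = 0.047656 m
Δh = 0.07084 + 0.04312 + 0.047656 = 0.161616 m ≈ 162 mm

162 mm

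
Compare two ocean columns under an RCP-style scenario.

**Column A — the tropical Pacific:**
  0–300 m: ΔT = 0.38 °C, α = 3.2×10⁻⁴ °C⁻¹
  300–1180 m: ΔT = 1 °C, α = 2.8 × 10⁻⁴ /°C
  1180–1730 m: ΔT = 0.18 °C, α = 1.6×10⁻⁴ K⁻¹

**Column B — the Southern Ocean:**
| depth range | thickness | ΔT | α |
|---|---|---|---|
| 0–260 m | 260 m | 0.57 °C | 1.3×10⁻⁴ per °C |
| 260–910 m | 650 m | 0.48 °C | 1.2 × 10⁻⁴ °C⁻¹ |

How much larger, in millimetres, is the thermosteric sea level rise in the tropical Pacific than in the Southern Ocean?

240 mm larger

A Layer 1: 0.38 × 300 × 3.2×10⁻⁴ = 0.03648 m
A 880 × 2.8×10⁻⁴ × 1 = 0.24640 m
A 0.18 × 1.6×10⁻⁴ × 550 = 0.01584 m
A total: 0.29872 m
B 0–260 m: 1.3×10⁻⁴ × 0.57 × 260 = 0.019266 m
B 260–910 m: 1.2×10⁻⁴ × 650 × 0.48 = 0.03744 m
B total: 0.056706 m
Difference: 0.29872 − 0.056706 = 0.242014 m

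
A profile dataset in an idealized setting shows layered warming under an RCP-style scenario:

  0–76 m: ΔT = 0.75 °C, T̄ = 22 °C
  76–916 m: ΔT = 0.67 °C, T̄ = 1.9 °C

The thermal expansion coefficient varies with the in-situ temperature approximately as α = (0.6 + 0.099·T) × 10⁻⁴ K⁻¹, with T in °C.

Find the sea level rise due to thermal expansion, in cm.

Layer 1: α = (0.6 + 0.099×22)×10⁻⁴ = 2.778×10⁻⁴ K⁻¹
Layer 2: α = (0.6 + 0.099×1.9)×10⁻⁴ = 0.7881×10⁻⁴ K⁻¹
Layer 1: 0.75 × 2.778×10⁻⁴ × 76 = 0.0158346 m
76–916 m: 0.7881×10⁻⁴ × 840 × 0.67 = 0.044354268 m
Δh = 0.0158346 + 0.044354268 = 0.060188868 m

Δh = 6.0 cm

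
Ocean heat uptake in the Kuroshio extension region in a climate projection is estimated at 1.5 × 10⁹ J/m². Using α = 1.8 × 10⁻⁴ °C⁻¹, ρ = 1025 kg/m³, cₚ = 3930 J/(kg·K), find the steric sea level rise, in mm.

Δh = 67 mm

Δh = αQ/(ρcₚ) = 1.8×10⁻⁴ × 1.5×10⁹ / (1025 × 3930) ≈ 0.067027 m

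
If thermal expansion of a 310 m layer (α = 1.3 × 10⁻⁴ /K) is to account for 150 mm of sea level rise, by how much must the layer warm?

ΔT = Δh/(αH) = 0.15 / (1.3×10⁻⁴ × 310) ≈ 3.722 °C

about 3.72 °C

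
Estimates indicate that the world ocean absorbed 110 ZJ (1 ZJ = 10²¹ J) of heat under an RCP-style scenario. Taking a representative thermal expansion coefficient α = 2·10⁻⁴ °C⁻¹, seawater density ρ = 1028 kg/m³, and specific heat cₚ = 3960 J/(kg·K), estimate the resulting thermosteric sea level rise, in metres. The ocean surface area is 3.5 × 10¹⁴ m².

Per unit area: Q = 110×10²¹ / (3.5×10¹⁴) ≈ 3.143×10⁸ J/m²
Δh = αQ/(ρcₚ) = 2×10⁻⁴ × 3.143×10⁸ / (1028 × 3960) ≈ 0.015441 m

0.0154 m of thermosteric rise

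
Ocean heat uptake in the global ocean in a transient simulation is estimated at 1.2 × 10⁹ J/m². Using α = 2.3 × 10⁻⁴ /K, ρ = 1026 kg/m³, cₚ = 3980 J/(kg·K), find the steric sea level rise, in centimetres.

about 6.8 cm

Δh = αQ/(ρcₚ) = 2.3×10⁻⁴ × 1.2×10⁹ / (1026 × 3980) ≈ 0.067589 m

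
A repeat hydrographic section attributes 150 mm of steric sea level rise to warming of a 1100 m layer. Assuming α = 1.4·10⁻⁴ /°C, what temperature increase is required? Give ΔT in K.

ΔT = Δh/(αH) = 0.15 / (1.4×10⁻⁴ × 1100) ≈ 0.9740 K

0.974 K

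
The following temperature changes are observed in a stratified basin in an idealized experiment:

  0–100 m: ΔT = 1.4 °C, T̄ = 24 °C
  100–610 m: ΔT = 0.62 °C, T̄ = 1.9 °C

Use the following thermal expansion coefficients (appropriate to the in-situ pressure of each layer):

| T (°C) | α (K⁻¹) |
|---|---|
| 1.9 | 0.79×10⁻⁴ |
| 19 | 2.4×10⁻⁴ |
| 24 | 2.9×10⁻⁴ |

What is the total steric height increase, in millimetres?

Layer 1 at 24 °C → α = 2.9×10⁻⁴ K⁻¹
Layer 2 at 1.9 °C → α = 0.79×10⁻⁴ K⁻¹
0–100 m: 100 × 2.9×10⁻⁴ × 1.4 = 0.04060 m
0.79×10⁻⁴ × 0.62 × 510 = 0.0249798 m
Δh = 0.04060 + 0.0249798 = 0.0655798 m ≈ 66 mm

66 mm of thermosteric rise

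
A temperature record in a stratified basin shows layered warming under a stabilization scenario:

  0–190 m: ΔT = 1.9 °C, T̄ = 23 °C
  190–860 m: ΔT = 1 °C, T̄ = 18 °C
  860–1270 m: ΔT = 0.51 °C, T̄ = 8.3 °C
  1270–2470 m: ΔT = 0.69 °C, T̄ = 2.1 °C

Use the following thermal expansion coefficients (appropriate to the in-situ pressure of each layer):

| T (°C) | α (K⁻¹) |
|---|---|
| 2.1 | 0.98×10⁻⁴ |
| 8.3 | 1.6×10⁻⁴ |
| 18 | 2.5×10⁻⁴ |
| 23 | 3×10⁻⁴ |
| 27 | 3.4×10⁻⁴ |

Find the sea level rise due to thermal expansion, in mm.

Layer 1 at 23 °C → α = 3×10⁻⁴ K⁻¹
Layer 2 at 18 °C → α = 2.5×10⁻⁴ K⁻¹
Layer 3 at 8.3 °C → α = 1.6×10⁻⁴ K⁻¹
Layer 4 at 2.1 °C → α = 0.98×10⁻⁴ K⁻¹
0–190 m: 190 × 3×10⁻⁴ × 1.9 = 0.10830 m
2.5×10⁻⁴ × 1 × 670 = 0.16750 m
0.51 × 410 × 1.6×10⁻⁴ = 0.033456 m
Layer 4: 0.98×10⁻⁴ × 1200 × 0.69 = 0.081144 m
Δh = 0.10830 + 0.16750 + 0.033456 + 0.081144 = 0.39040 m ≈ 390 mm

390 mm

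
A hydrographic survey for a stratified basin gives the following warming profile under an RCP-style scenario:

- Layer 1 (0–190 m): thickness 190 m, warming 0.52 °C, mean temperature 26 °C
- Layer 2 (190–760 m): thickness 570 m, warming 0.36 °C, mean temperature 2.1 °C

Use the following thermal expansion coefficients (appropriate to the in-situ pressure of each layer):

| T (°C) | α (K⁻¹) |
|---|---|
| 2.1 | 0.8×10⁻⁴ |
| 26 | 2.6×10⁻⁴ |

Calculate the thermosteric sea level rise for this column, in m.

Layer 1 at 26 °C → α = 2.6×10⁻⁴ K⁻¹
Layer 2 at 2.1 °C → α = 0.8×10⁻⁴ K⁻¹
2.6×10⁻⁴ × 190 × 0.52 = 0.025688 m
0.36 × 570 × 0.8×10⁻⁴ = 0.016416 m
Δh = 0.025688 + 0.016416 = 0.042104 m

0.0421 m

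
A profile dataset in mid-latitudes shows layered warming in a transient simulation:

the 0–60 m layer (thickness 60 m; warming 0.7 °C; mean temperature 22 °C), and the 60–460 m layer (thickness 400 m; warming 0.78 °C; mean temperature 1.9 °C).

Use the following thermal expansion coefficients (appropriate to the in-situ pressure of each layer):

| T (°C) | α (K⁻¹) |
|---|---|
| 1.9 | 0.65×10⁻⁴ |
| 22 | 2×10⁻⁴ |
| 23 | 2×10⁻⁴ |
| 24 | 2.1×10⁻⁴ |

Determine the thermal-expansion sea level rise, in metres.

Δh ≈ 0.029 m

Layer 1 at 22 °C → α = 2×10⁻⁴ K⁻¹
Layer 2 at 1.9 °C → α = 0.65×10⁻⁴ K⁻¹
Layer 1: 2×10⁻⁴ × 60 × 0.7 = 0.00840 m
Layer 2: 0.65×10⁻⁴ × 0.78 × 400 = 0.02028 m
Δh = 0.00840 + 0.02028 = 0.02868 m ≈ 0.029 m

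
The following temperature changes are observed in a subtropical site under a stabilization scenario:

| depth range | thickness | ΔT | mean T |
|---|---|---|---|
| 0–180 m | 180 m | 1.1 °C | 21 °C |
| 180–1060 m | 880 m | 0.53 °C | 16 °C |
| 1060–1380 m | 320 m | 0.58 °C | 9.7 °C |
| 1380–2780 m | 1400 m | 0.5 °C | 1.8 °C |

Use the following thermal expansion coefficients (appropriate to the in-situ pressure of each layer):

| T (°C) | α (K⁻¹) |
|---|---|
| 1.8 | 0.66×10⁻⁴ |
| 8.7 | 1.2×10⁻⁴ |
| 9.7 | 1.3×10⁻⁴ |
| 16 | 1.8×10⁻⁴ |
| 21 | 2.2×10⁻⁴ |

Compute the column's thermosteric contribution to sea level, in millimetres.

Layer 1 at 21 °C → α = 2.2×10⁻⁴ K⁻¹
Layer 2 at 16 °C → α = 1.8×10⁻⁴ K⁻¹
Layer 3 at 9.7 °C → α = 1.3×10⁻⁴ K⁻¹
Layer 4 at 1.8 °C → α = 0.66×10⁻⁴ K⁻¹
Layer 1: 180 × 1.1 × 2.2×10⁻⁴ = 0.04356 m
180–1060 m: 0.53 × 880 × 1.8×10⁻⁴ = 0.083952 m
320 × 0.58 × 1.3×10⁻⁴ = 0.024128 m
Layer 4: 0.66×10⁻⁴ × 0.5 × 1400 = 0.04620 m
Δh = 0.04356 + 0.083952 + 0.024128 + 0.04620 = 0.19784 m

198 mm of thermosteric rise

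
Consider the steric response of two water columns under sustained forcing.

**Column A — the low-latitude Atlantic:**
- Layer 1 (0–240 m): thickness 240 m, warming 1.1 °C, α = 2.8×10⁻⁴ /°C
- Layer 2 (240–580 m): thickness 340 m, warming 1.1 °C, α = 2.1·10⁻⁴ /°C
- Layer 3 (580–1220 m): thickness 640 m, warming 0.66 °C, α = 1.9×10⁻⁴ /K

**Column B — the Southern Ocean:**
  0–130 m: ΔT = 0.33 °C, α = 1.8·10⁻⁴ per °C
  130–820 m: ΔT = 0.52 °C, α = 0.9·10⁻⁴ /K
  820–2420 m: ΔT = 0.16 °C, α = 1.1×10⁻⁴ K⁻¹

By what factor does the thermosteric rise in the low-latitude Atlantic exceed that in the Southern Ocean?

≈ 3.4×

A 0–240 m: 240 × 1.1 × 2.8×10⁻⁴ = 0.07392 m
A 340 × 1.1 × 2.1×10⁻⁴ = 0.07854 m
A 580–1220 m: 0.66 × 640 × 1.9×10⁻⁴ = 0.080256 m
A total: 0.232716 m
B 130 × 1.8×10⁻⁴ × 0.33 = 0.007722 m
B Layer 2: 0.9×10⁻⁴ × 690 × 0.52 = 0.032292 m
B 820–2420 m: 0.16 × 1.1×10⁻⁴ × 1600 = 0.02816 m
B total: 0.068174 m
Ratio: 0.232716 / 0.068174 ≈ 3.414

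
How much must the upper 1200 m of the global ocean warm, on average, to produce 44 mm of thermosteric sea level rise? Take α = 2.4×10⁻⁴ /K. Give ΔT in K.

ΔT = Δh/(αH) = 0.044 / (2.4×10⁻⁴ × 1200) ≈ 0.1528 K

ΔT ≈ 0.153 K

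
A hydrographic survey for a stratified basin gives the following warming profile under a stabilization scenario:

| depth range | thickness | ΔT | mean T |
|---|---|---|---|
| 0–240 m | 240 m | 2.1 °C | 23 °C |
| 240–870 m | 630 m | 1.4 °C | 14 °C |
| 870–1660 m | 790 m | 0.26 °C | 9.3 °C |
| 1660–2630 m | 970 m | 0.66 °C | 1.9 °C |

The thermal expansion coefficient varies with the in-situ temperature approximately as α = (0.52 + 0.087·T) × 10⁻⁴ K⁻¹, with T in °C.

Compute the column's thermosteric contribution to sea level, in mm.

Layer 1: α = (0.52 + 0.087×23)×10⁻⁴ = 2.521×10⁻⁴ K⁻¹
Layer 2: α = (0.52 + 0.087×14)×10⁻⁴ = 1.738×10⁻⁴ K⁻¹
Layer 3: α = (0.52 + 0.087×9.3)×10⁻⁴ = 1.3291×10⁻⁴ K⁻¹
Layer 4: α = (0.52 + 0.087×1.9)×10⁻⁴ = 0.6853×10⁻⁴ K⁻¹
Layer 1: 240 × 2.521×10⁻⁴ × 2.1 = 0.1270584 m
240–870 m: 630 × 1.4 × 1.738×10⁻⁴ = 0.1532916 m
Layer 3: 0.26 × 1.3291×10⁻⁴ × 790 = 0.027299714 m
1660–2630 m: 970 × 0.6853×10⁻⁴ × 0.66 = 0.043872906 m
Δh = 0.1270584 + 0.1532916 + 0.027299714 + 0.043872906 = 0.35152262 m

Δh ≈ 352 mm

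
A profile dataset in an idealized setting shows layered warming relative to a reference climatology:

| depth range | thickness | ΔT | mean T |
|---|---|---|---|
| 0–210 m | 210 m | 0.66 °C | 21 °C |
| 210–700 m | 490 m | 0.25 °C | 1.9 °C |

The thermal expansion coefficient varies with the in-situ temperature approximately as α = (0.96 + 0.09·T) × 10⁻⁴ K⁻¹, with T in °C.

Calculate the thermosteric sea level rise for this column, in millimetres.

Layer 1: α = (0.96 + 0.09×21)×10⁻⁴ = 2.85×10⁻⁴ K⁻¹
Layer 2: α = (0.96 + 0.09×1.9)×10⁻⁴ = 1.131×10⁻⁴ K⁻¹
0–210 m: 0.66 × 210 × 2.85×10⁻⁴ = 0.039501 m
1.131×10⁻⁴ × 490 × 0.25 = 0.01385475 m
Δh = 0.039501 + 0.01385475 = 0.05335575 m ≈ 53 mm

about 53 mm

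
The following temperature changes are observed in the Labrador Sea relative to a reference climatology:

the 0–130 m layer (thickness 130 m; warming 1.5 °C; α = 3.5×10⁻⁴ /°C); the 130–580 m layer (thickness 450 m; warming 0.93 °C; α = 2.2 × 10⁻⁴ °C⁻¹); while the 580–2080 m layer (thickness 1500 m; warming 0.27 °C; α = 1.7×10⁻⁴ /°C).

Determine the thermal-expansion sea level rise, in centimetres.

0–130 m: 3.5×10⁻⁴ × 130 × 1.5 = 0.06825 m
Layer 2: 2.2×10⁻⁴ × 0.93 × 450 = 0.09207 m
Layer 3: 1500 × 1.7×10⁻⁴ × 0.27 = 0.06885 m
Δh = 0.06825 + 0.09207 + 0.06885 = 0.22917 m ≈ 22.9 cm

about 22.9 cm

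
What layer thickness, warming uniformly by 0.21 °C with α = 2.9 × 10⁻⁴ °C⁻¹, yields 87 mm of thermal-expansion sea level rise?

1400 m

H = Δh/(αΔT) = 0.087 / (2.9×10⁻⁴ × 0.21) ≈ 1429 m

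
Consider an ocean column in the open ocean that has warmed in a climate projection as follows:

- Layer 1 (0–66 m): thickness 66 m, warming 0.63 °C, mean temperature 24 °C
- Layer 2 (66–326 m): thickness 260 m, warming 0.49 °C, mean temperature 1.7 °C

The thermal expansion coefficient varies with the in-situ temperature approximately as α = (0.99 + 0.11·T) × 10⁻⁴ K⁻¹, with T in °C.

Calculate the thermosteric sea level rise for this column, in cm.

3.0 cm

Layer 1: α = (0.99 + 0.11×24)×10⁻⁴ = 3.63×10⁻⁴ K⁻¹
Layer 2: α = (0.99 + 0.11×1.7)×10⁻⁴ = 1.177×10⁻⁴ K⁻¹
Layer 1: 0.63 × 3.63×10⁻⁴ × 66 = 0.01509354 m
Layer 2: 0.49 × 260 × 1.177×10⁻⁴ = 0.01499498 m
Δh = 0.01509354 + 0.01499498 = 0.03008852 m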